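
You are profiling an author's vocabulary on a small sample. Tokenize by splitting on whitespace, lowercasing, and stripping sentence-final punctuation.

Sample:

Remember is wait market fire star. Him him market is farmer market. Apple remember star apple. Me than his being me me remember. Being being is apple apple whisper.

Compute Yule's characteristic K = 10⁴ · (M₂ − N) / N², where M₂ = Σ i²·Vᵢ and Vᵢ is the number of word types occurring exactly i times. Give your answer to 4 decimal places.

Frequencies: apple:4, remember:3, is:3, market:3, me:3, being:3, star:2, him:2, wait:1, fire:1, farmer:1, than:1, his:1, whisper:1
N = 29. Frequency spectrum: V_1=6, V_2=2, V_3=5, V_4=1
M₂ = 1²·6 + 2²·2 + 3²·5 + 4²·1 = 75
K = 10000 × (75 − 29) / 29² = 546.9679

546.9679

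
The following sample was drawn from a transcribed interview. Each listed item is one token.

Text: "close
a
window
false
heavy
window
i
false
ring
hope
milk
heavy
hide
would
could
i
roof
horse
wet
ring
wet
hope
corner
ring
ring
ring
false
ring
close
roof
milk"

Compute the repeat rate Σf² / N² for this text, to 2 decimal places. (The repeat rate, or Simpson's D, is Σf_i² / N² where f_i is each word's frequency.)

Frequencies: ring:6, false:3, close:2, window:2, heavy:2, i:2, hope:2, milk:2, roof:2, wet:2, a:1, hide:1, would:1, could:1, horse:1, corner:1
Σf² = 83; N² = 961
Repeat rate = 83 / 961 = 0.09

0.09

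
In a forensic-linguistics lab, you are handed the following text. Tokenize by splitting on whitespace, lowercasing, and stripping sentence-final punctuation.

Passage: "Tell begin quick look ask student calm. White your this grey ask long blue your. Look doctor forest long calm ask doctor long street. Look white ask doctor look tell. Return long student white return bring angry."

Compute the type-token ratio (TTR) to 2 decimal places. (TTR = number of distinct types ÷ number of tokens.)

0.51

N = 37 tokens, V = 19 types.
TTR = V / N = 19 / 37 = 0.51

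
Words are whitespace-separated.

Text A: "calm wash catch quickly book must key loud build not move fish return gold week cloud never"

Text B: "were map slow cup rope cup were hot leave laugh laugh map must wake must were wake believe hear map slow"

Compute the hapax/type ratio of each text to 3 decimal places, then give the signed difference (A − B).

0.583

A: hapax=17, V=17, ratio=1.000
B: hapax=5, V=12, ratio=0.417
Difference = 1.000 − 0.417 = 0.583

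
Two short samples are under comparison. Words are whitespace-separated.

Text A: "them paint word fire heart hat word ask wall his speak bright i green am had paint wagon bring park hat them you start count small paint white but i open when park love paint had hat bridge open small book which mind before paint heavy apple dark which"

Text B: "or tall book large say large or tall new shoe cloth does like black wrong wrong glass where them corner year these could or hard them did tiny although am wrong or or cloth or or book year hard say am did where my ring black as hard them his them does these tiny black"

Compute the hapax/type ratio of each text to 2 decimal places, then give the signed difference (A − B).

A: hapax=25, V=35, ratio=0.71
B: hapax=11, V=28, ratio=0.39
Difference = 0.71 − 0.39 = 0.32

0.32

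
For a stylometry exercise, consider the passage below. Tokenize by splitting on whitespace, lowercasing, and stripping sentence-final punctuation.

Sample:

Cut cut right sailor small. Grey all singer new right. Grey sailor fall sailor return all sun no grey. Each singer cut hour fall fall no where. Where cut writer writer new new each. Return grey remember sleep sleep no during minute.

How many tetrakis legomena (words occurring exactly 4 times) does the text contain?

Frequencies: cut:4, grey:4, sailor:3, new:3, fall:3, no:3, right:2, all:2, singer:2, return:2, each:2, where:2, writer:2, sleep:2, small:1, sun:1, hour:1, remember:1, during:1, minute:1
Words with frequency 4: cut, grey

2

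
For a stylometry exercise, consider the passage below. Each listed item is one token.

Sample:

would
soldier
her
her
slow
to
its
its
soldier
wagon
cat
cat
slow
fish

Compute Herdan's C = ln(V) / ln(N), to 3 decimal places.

0.833

N = 14, V = 9.
ln(V) = 2.197225, ln(N) = 2.639057
C = 2.197225 / 2.639057 = 0.833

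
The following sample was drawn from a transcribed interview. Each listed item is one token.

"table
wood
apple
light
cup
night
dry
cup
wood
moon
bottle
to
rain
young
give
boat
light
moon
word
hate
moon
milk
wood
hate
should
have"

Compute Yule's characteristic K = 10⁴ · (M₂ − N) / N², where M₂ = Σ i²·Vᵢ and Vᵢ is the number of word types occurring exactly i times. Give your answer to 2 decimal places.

Frequencies: wood:3, moon:3, light:2, cup:2, hate:2, table:1, apple:1, night:1, dry:1, bottle:1, to:1, rain:1, young:1, give:1, boat:1, word:1, milk:1, should:1, have:1
N = 26. Frequency spectrum: V_1=14, V_2=3, V_3=2
M₂ = 1²·14 + 2²·3 + 3²·2 = 44
K = 10000 × (44 − 26) / 26² = 266.27

266.27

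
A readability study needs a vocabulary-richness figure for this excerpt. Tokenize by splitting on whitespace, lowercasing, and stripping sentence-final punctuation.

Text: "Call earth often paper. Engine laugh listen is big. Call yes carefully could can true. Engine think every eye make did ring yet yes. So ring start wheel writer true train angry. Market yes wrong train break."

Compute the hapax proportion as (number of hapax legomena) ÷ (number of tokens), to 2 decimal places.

Frequencies: yes:3, call:2, engine:2, true:2, ring:2, train:2, earth:1, often:1, paper:1, laugh:1, listen:1, is:1, big:1, carefully:1, could:1, can:1, think:1, every:1, eye:1, make:1, … (10 more, each freq 1)
Hapax count = 24; token count = 37.
Ratio = 24 / 37 = 0.65

0.65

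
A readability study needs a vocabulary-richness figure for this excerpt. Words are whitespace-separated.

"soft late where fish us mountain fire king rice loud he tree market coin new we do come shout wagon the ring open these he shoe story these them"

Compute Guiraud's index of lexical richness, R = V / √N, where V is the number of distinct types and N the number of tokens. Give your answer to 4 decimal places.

N = 29, V = 27.
√N = 5.385165
R = 27 / 5.385165 = 5.0138

5.0138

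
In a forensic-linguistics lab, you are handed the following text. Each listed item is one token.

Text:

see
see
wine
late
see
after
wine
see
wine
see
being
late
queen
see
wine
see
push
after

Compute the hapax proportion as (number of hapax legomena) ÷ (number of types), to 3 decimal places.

Frequencies: see:7, wine:4, late:2, after:2, being:1, queen:1, push:1
Hapax count = 3; type count = 7.
Ratio = 3 / 7 = 0.429

0.429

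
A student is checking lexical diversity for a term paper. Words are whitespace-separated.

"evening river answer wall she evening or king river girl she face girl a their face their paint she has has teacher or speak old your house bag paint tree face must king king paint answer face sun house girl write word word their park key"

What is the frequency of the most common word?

4

Frequencies: face:4, she:3, king:3, girl:3, their:3, paint:3, evening:2, river:2, answer:2, or:2, has:2, house:2, word:2, wall:1, a:1, teacher:1, speak:1, old:1, your:1, bag:1, … (6 more, each freq 1)
Most common: 'face' with frequency 4.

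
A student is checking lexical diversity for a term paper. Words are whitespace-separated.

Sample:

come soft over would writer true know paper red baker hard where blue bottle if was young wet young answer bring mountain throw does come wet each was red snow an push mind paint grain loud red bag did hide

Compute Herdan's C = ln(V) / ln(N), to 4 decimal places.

0.9559

N = 40, V = 34.
ln(V) = 3.526361, ln(N) = 3.688879
C = 3.526361 / 3.688879 = 0.9559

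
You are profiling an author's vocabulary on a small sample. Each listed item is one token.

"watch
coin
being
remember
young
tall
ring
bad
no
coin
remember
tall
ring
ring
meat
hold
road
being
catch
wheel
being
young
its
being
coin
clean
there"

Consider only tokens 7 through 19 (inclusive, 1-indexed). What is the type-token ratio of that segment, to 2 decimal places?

0.85

Segment tokens 7–19: ring, bad, no, coin, remember, tall, ring, ring, meat, hold, road, being, catch
Segment N = 13, segment V = 11.
TTR = 11 / 13 = 0.85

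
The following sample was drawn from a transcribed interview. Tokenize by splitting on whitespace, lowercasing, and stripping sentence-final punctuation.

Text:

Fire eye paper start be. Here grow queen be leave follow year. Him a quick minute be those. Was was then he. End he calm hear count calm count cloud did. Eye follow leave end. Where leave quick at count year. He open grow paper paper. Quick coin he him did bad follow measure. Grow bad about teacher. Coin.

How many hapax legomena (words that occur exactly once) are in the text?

Frequencies: he:4, paper:3, be:3, grow:3, leave:3, follow:3, quick:3, count:3, eye:2, year:2, him:2, was:2, end:2, calm:2, did:2, coin:2, bad:2, fire:1, start:1, here:1, … (13 more, each freq 1)
Hapax (freq=1): a, about, at, cloud, fire, hear, here, measure, minute, open, queen, start, teacher, then, those, where

16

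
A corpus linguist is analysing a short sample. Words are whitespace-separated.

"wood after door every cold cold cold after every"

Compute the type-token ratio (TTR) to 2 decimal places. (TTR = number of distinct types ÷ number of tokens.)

0.56

N = 9 tokens, V = 5 types.
TTR = V / N = 5 / 9 = 0.56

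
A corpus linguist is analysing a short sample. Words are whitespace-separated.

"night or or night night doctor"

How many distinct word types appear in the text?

Distinct types: {doctor, night, or}
V = 3

3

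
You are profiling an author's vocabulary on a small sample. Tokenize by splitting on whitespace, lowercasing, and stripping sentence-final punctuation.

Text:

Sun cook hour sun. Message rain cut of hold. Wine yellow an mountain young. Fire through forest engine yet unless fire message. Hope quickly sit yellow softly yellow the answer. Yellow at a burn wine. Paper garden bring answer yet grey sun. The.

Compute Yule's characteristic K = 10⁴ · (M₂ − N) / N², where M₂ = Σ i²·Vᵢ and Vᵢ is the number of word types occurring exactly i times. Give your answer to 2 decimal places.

Frequencies: yellow:4, sun:3, message:2, wine:2, fire:2, yet:2, the:2, answer:2, cook:1, hour:1, rain:1, cut:1, of:1, hold:1, an:1, mountain:1, young:1, through:1, forest:1, engine:1, … (12 more, each freq 1)
N = 43. Frequency spectrum: V_1=24, V_2=6, V_3=1, V_4=1
M₂ = 1²·24 + 2²·6 + 3²·1 + 4²·1 = 73
K = 10000 × (73 − 43) / 43² = 162.25

162.25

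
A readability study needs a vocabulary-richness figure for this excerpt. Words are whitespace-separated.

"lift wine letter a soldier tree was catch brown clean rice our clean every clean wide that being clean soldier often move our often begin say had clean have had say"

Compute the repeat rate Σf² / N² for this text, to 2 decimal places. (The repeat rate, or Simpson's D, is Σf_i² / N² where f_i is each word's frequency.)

0.06

Frequencies: clean:5, soldier:2, our:2, often:2, say:2, had:2, lift:1, wine:1, letter:1, a:1, tree:1, was:1, catch:1, brown:1, rice:1, every:1, wide:1, that:1, being:1, move:1, … (2 more, each freq 1)
Σf² = 61; N² = 961
Repeat rate = 61 / 961 = 0.06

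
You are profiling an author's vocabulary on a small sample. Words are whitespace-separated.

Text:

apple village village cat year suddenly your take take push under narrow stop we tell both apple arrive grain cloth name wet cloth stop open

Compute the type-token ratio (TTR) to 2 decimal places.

N = 25 tokens, V = 20 types.
TTR = V / N = 20 / 25 = 0.80

0.80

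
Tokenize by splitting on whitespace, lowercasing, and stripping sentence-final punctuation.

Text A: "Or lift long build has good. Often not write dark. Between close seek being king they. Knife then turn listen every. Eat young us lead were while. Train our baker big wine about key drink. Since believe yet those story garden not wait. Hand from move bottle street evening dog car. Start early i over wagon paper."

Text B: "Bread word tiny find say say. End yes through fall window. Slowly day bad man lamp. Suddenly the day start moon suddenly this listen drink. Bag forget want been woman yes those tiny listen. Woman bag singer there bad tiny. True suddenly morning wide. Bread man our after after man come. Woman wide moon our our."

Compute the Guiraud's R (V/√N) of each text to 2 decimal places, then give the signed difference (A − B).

2.61

A: V=56, N=57, R=7.42
B: V=36, N=56, R=4.81
Difference = 7.42 − 4.81 = 2.61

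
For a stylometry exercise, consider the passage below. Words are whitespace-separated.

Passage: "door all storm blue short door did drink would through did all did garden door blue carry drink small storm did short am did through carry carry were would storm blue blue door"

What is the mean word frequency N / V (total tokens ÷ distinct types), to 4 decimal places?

N = 33 tokens, V = 14 types.
Mean frequency = N / V = 33 / 14 = 2.3571

2.3571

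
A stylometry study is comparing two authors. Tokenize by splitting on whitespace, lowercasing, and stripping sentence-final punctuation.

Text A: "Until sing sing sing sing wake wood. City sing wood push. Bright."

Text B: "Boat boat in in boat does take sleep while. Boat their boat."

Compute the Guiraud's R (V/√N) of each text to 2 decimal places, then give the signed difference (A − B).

A: V=7, N=12, R=2.02
B: V=7, N=12, R=2.02
Difference = 2.02 − 2.02 = 0.00

0.00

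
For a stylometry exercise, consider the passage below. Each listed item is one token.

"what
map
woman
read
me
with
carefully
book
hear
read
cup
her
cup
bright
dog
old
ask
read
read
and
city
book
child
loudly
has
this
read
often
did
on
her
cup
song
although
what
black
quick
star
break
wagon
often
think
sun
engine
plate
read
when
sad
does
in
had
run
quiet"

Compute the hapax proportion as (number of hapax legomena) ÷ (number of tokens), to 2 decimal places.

Frequencies: read:6, cup:3, what:2, book:2, her:2, often:2, map:1, woman:1, me:1, with:1, carefully:1, hear:1, bright:1, dog:1, old:1, ask:1, and:1, city:1, child:1, loudly:1, … (22 more, each freq 1)
Hapax count = 36; token count = 53.
Ratio = 36 / 53 = 0.68

0.68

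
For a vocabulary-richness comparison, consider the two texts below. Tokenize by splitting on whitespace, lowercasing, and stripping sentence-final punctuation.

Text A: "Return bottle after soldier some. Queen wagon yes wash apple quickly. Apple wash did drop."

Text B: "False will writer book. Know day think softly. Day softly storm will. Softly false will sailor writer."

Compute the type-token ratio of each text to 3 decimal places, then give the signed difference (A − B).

TTR(A) = 13/15 = 0.867
TTR(B) = 10/17 = 0.588
Difference = 0.867 − 0.588 = 0.279

0.279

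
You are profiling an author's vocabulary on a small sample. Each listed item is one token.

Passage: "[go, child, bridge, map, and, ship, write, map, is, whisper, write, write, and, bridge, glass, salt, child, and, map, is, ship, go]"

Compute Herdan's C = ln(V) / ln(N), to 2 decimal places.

N = 22, V = 11.
ln(V) = 2.397895, ln(N) = 3.091042
C = 2.397895 / 3.091042 = 0.78

0.78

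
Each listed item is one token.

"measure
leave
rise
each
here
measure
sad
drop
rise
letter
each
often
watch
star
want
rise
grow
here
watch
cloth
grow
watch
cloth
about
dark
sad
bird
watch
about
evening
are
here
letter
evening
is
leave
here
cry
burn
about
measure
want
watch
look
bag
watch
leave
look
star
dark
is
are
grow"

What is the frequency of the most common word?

6

Frequencies: watch:6, here:4, measure:3, leave:3, rise:3, grow:3, about:3, each:2, sad:2, letter:2, star:2, want:2, cloth:2, dark:2, evening:2, are:2, is:2, look:2, drop:1, often:1, … (4 more, each freq 1)
Most common: 'watch' with frequency 6.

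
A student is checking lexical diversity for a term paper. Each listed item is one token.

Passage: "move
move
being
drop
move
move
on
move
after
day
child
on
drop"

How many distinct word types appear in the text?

Distinct types: {after, being, child, day, drop, move, on}
V = 7

7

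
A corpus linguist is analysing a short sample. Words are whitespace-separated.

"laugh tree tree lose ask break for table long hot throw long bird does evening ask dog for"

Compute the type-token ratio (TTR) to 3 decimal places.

N = 18 tokens, V = 14 types.
TTR = V / N = 14 / 18 = 0.778

0.778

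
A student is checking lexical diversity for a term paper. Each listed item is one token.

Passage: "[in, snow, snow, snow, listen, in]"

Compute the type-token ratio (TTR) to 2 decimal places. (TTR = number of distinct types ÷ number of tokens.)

N = 6 tokens, V = 3 types.
TTR = V / N = 3 / 6 = 0.50

0.50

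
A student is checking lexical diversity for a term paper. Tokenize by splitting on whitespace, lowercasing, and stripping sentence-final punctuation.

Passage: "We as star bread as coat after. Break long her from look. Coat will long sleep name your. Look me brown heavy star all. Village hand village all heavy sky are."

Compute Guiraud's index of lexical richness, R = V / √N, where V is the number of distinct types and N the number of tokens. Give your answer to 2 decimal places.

4.13

N = 31, V = 23.
√N = 5.567764
R = 23 / 5.567764 = 4.13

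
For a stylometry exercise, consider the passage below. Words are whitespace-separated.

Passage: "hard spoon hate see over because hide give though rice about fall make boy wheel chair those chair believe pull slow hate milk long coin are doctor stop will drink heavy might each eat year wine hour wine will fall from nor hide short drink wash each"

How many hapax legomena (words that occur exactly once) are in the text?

31

Frequencies: hate:2, hide:2, fall:2, chair:2, will:2, drink:2, each:2, wine:2, hard:1, spoon:1, see:1, over:1, because:1, give:1, though:1, rice:1, about:1, make:1, boy:1, wheel:1, … (19 more, each freq 1)
Hapax (freq=1): about, are, because, believe, boy, coin, doctor, eat, from, give, hard, heavy, hour, long, make, might, milk, nor, over, pull, rice, see, short, slow, spoon, stop, those, though, wash, wheel, year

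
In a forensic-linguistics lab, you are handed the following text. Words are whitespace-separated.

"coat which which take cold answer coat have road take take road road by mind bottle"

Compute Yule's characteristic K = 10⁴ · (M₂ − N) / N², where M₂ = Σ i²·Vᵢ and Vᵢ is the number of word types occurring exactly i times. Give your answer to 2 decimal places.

625.00

Frequencies: take:3, road:3, coat:2, which:2, cold:1, answer:1, have:1, by:1, mind:1, bottle:1
N = 16. Frequency spectrum: V_1=6, V_2=2, V_3=2
M₂ = 1²·6 + 2²·2 + 3²·2 = 32
K = 10000 × (32 − 16) / 16² = 625.00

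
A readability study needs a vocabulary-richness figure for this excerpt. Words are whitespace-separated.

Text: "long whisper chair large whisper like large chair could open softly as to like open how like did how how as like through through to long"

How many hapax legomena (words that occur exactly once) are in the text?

Frequencies: like:4, how:3, long:2, whisper:2, chair:2, large:2, open:2, as:2, to:2, through:2, could:1, softly:1, did:1
Hapax (freq=1): could, did, softly

3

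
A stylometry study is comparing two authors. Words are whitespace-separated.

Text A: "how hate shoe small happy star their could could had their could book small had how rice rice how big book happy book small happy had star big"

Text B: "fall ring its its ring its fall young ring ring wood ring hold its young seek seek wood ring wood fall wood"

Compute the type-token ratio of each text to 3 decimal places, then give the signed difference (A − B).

TTR(A) = 12/28 = 0.429
TTR(B) = 7/22 = 0.318
Difference = 0.429 − 0.318 = 0.111

0.111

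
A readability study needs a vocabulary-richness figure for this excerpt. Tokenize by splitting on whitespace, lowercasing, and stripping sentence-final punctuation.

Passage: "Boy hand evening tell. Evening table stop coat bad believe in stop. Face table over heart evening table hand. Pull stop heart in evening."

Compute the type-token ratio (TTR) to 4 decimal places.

N = 24 tokens, V = 14 types.
TTR = V / N = 14 / 24 = 0.5833

0.5833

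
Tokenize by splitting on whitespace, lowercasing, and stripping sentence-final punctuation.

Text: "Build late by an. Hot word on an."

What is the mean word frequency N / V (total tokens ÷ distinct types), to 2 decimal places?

1.14

N = 8 tokens, V = 7 types.
Mean frequency = N / V = 8 / 7 = 1.14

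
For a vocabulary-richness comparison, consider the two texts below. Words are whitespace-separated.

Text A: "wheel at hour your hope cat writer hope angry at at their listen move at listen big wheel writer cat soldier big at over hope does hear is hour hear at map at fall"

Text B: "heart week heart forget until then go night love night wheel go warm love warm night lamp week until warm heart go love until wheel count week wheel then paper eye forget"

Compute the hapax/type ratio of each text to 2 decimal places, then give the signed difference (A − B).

A: hapax=10, V=19, ratio=0.53
B: hapax=4, V=14, ratio=0.29
Difference = 0.53 − 0.29 = 0.24

0.24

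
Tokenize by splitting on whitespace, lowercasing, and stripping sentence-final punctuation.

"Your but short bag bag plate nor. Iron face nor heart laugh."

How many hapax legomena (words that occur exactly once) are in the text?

Frequencies: bag:2, nor:2, your:1, but:1, short:1, plate:1, iron:1, face:1, heart:1, laugh:1
Hapax (freq=1): but, face, heart, iron, laugh, plate, short, your

8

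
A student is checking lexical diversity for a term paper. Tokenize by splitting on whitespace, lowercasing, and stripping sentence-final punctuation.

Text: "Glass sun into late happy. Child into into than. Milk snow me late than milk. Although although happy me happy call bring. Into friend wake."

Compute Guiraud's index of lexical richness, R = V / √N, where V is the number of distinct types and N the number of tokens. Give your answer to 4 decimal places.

3.0000

N = 25, V = 15.
√N = 5.000000
R = 15 / 5.000000 = 3.0000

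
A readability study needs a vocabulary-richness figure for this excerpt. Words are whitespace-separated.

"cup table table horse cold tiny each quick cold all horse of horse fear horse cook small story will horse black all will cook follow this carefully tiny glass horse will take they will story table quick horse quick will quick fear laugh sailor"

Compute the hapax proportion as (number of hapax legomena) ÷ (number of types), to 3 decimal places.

0.565

Frequencies: horse:7, will:5, quick:4, table:3, cold:2, tiny:2, all:2, fear:2, cook:2, story:2, cup:1, each:1, of:1, small:1, black:1, follow:1, this:1, carefully:1, glass:1, take:1, … (3 more, each freq 1)
Hapax count = 13; type count = 23.
Ratio = 13 / 23 = 0.565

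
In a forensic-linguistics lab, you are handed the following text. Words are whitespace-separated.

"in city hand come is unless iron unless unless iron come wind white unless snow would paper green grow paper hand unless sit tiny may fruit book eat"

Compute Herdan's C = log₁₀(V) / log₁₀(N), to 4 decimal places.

N = 28, V = 20.
log₁₀(V) = 1.301030, log₁₀(N) = 1.447158
C = 1.301030 / 1.447158 = 0.8990

0.8990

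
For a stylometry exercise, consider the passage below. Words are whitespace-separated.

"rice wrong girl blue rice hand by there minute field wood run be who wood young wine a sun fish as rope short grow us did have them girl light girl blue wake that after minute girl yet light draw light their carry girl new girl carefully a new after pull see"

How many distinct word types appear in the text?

38

Distinct types: {a, after, as, be, blue, by, carefully, carry, did, draw, field, fish, girl, grow, hand, have, light, minute, new, pull, rice, rope, run, see, short, sun, that, their, them, there, us, wake, who, wine, wood, wrong, yet, young}
V = 38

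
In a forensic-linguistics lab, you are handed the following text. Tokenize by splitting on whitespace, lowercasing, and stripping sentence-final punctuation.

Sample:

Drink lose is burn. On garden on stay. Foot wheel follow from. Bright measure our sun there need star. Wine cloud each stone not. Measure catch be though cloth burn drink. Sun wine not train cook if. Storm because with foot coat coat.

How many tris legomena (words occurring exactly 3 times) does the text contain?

0

Frequencies: drink:2, burn:2, on:2, foot:2, measure:2, sun:2, wine:2, not:2, coat:2, lose:1, is:1, garden:1, stay:1, wheel:1, follow:1, from:1, bright:1, our:1, there:1, need:1, … (14 more, each freq 1)
Words with frequency 3: (none)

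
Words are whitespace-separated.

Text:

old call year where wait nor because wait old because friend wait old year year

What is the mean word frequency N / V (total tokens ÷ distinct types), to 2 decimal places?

1.88

N = 15 tokens, V = 8 types.
Mean frequency = N / V = 15 / 8 = 1.88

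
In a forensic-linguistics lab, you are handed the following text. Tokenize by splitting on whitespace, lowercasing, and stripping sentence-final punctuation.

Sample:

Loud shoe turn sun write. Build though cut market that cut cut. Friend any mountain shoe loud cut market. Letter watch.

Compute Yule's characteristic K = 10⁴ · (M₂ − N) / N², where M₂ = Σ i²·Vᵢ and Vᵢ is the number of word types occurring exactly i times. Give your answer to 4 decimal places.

408.1633

Frequencies: cut:4, loud:2, shoe:2, market:2, turn:1, sun:1, write:1, build:1, though:1, that:1, friend:1, any:1, mountain:1, letter:1, watch:1
N = 21. Frequency spectrum: V_1=11, V_2=3, V_4=1
M₂ = 1²·11 + 2²·3 + 4²·1 = 39
K = 10000 × (39 − 21) / 21² = 408.1633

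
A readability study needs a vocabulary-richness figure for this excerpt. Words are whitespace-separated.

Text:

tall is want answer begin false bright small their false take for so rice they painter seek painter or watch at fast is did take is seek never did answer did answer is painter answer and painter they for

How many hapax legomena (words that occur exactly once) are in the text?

14

Frequencies: is:4, answer:4, painter:4, did:3, false:2, take:2, for:2, they:2, seek:2, tall:1, want:1, begin:1, bright:1, small:1, their:1, so:1, rice:1, or:1, watch:1, at:1, … (3 more, each freq 1)
Hapax (freq=1): and, at, begin, bright, fast, never, or, rice, small, so, tall, their, want, watch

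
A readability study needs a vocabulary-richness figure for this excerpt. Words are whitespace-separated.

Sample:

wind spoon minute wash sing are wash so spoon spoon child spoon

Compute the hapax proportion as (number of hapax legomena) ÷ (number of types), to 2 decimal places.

Frequencies: spoon:4, wash:2, wind:1, minute:1, sing:1, are:1, so:1, child:1
Hapax count = 6; type count = 8.
Ratio = 6 / 8 = 0.75

0.75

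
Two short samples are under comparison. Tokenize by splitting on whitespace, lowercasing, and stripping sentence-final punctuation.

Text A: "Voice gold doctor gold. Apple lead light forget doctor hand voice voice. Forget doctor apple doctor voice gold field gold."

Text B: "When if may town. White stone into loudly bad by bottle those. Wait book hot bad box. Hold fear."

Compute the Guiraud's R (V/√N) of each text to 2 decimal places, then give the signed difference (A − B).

-2.12

A: V=9, N=20, R=2.01
B: V=18, N=19, R=4.13
Difference = 2.01 − 4.13 = -2.12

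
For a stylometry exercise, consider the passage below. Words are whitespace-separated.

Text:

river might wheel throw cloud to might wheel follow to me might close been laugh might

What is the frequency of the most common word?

Frequencies: might:4, wheel:2, to:2, river:1, throw:1, cloud:1, follow:1, me:1, close:1, been:1, laugh:1
Most common: 'might' with frequency 4.

4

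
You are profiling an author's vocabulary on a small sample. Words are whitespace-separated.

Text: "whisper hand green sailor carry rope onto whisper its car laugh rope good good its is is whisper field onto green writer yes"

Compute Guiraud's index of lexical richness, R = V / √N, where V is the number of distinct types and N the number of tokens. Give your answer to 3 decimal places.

N = 23, V = 15.
√N = 4.795832
R = 15 / 4.795832 = 3.128

3.128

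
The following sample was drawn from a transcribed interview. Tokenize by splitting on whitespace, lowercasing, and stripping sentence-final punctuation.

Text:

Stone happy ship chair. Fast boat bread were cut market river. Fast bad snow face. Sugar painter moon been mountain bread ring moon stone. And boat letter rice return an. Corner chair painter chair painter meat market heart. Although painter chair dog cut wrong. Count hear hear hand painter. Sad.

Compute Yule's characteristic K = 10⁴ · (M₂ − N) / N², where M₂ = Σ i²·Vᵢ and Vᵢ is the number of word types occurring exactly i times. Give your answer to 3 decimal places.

192.000

Frequencies: painter:5, chair:4, stone:2, fast:2, boat:2, bread:2, cut:2, market:2, moon:2, hear:2, happy:1, ship:1, were:1, river:1, bad:1, snow:1, face:1, sugar:1, been:1, mountain:1, … (15 more, each freq 1)
N = 50. Frequency spectrum: V_1=25, V_2=8, V_4=1, V_5=1
M₂ = 1²·25 + 2²·8 + 4²·1 + 5²·1 = 98
K = 10000 × (98 − 50) / 50² = 192.000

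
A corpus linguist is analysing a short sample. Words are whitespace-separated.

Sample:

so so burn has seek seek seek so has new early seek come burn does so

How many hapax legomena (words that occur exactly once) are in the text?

Frequencies: so:4, seek:4, burn:2, has:2, new:1, early:1, come:1, does:1
Hapax (freq=1): come, does, early, new

4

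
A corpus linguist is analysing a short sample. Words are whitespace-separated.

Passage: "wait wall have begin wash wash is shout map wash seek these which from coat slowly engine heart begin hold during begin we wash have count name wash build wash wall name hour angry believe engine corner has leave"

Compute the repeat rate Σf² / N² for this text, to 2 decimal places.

0.05

Frequencies: wash:6, begin:3, wall:2, have:2, engine:2, name:2, wait:1, is:1, shout:1, map:1, seek:1, these:1, which:1, from:1, coat:1, slowly:1, heart:1, hold:1, during:1, we:1, … (8 more, each freq 1)
Σf² = 83; N² = 1521
Repeat rate = 83 / 1521 = 0.05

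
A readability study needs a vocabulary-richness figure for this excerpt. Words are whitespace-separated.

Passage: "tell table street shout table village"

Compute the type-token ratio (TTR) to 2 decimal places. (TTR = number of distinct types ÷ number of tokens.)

0.83

N = 6 tokens, V = 5 types.
TTR = V / N = 5 / 6 = 0.83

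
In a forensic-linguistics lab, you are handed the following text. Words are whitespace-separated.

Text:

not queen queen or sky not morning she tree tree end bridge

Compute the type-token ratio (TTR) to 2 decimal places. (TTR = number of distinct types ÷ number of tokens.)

0.75

N = 12 tokens, V = 9 types.
TTR = V / N = 9 / 12 = 0.75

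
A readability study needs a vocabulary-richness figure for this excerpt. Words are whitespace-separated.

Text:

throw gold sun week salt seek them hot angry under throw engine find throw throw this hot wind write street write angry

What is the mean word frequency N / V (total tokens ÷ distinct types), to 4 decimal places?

N = 22 tokens, V = 16 types.
Mean frequency = N / V = 22 / 16 = 1.3750

1.3750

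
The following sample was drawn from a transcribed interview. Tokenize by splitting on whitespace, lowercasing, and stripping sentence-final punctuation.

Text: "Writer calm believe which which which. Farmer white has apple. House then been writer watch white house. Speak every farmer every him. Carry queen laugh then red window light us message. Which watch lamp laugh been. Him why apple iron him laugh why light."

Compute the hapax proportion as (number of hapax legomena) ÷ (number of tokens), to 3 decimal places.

Frequencies: which:4, him:3, laugh:3, writer:2, farmer:2, white:2, apple:2, house:2, then:2, been:2, watch:2, every:2, light:2, why:2, calm:1, believe:1, has:1, speak:1, carry:1, queen:1, … (6 more, each freq 1)
Hapax count = 12; token count = 44.
Ratio = 12 / 44 = 0.273

0.273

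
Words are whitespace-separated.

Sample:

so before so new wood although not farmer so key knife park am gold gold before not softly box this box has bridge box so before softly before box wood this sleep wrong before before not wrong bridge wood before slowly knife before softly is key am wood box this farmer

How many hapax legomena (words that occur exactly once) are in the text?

Frequencies: before:8, box:5, so:4, wood:4, not:3, softly:3, this:3, farmer:2, key:2, knife:2, am:2, gold:2, bridge:2, wrong:2, new:1, although:1, park:1, has:1, sleep:1, slowly:1, … (1 more, each freq 1)
Hapax (freq=1): although, has, is, new, park, sleep, slowly

7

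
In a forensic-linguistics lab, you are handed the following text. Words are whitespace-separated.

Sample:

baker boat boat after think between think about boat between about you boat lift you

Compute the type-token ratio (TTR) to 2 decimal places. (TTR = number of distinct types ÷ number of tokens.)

0.53

N = 15 tokens, V = 8 types.
TTR = V / N = 8 / 15 = 0.53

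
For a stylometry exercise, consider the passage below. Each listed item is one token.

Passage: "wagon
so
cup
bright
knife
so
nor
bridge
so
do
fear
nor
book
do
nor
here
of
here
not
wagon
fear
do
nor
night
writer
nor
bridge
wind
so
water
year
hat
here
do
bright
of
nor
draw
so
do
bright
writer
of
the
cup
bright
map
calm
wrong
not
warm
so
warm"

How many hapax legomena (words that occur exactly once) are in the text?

Frequencies: so:6, nor:6, do:5, bright:4, here:3, of:3, wagon:2, cup:2, bridge:2, fear:2, not:2, writer:2, warm:2, knife:1, book:1, night:1, wind:1, water:1, year:1, hat:1, … (5 more, each freq 1)
Hapax (freq=1): book, calm, draw, hat, knife, map, night, the, water, wind, wrong, year

12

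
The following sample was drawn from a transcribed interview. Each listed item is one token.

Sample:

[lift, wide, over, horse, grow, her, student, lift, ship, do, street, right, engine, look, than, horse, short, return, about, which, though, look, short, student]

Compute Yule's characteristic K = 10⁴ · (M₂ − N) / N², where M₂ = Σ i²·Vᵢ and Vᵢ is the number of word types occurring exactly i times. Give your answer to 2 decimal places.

173.61

Frequencies: lift:2, horse:2, student:2, look:2, short:2, wide:1, over:1, grow:1, her:1, ship:1, do:1, street:1, right:1, engine:1, than:1, return:1, about:1, which:1, though:1
N = 24. Frequency spectrum: V_1=14, V_2=5
M₂ = 1²·14 + 2²·5 = 34
K = 10000 × (34 − 24) / 24² = 173.61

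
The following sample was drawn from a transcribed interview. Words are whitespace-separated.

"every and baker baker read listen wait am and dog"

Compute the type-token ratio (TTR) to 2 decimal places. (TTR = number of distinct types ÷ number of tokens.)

N = 10 tokens, V = 8 types.
TTR = V / N = 8 / 10 = 0.80

0.80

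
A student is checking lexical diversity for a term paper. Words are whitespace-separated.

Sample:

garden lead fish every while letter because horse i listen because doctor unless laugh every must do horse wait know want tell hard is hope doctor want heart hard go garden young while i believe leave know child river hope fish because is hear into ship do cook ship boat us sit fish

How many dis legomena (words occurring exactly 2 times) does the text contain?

13

Frequencies: fish:3, because:3, garden:2, every:2, while:2, horse:2, i:2, doctor:2, do:2, know:2, want:2, hard:2, is:2, hope:2, ship:2, lead:1, letter:1, listen:1, unless:1, laugh:1, … (16 more, each freq 1)
Words with frequency 2: do, doctor, every, garden, hard, hope, horse, i, is, know, ship, want, while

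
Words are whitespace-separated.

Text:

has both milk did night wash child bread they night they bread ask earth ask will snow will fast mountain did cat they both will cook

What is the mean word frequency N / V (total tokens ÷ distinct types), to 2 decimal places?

N = 26 tokens, V = 17 types.
Mean frequency = N / V = 26 / 17 = 1.53

1.53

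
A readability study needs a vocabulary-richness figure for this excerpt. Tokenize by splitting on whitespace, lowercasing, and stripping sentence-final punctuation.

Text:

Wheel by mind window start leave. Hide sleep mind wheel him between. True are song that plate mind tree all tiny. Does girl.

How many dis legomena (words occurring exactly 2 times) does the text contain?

Frequencies: mind:3, wheel:2, by:1, window:1, start:1, leave:1, hide:1, sleep:1, him:1, between:1, true:1, are:1, song:1, that:1, plate:1, tree:1, all:1, tiny:1, does:1, girl:1
Words with frequency 2: wheel

1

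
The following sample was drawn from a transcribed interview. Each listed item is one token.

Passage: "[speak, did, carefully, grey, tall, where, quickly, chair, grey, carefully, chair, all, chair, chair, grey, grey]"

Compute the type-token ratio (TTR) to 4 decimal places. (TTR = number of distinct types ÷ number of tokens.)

0.5625

N = 16 tokens, V = 9 types.
TTR = V / N = 9 / 16 = 0.5625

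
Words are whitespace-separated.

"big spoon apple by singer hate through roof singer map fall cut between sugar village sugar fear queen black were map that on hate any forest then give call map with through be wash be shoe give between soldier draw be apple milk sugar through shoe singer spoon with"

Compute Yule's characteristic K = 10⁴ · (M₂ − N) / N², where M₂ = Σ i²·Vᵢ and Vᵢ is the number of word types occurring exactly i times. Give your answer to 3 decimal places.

Frequencies: singer:3, through:3, map:3, sugar:3, be:3, spoon:2, apple:2, hate:2, between:2, give:2, with:2, shoe:2, big:1, by:1, roof:1, fall:1, cut:1, village:1, fear:1, queen:1, … (12 more, each freq 1)
N = 49. Frequency spectrum: V_1=20, V_2=7, V_3=5
M₂ = 1²·20 + 2²·7 + 3²·5 = 93
K = 10000 × (93 − 49) / 49² = 183.257

183.257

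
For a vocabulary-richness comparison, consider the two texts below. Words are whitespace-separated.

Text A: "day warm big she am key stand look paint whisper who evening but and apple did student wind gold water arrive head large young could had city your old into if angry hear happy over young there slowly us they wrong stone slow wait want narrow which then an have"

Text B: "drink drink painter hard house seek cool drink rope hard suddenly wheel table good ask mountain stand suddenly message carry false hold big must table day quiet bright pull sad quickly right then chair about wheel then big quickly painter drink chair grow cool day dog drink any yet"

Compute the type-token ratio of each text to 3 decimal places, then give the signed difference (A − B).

0.286

TTR(A) = 49/50 = 0.980
TTR(B) = 34/49 = 0.694
Difference = 0.980 − 0.694 = 0.286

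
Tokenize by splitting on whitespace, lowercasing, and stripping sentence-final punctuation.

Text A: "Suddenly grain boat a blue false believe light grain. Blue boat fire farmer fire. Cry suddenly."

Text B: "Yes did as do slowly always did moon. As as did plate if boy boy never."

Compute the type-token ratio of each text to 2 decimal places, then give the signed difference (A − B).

0.00

TTR(A) = 11/16 = 0.69
TTR(B) = 11/16 = 0.69
Difference = 0.69 − 0.69 = 0.00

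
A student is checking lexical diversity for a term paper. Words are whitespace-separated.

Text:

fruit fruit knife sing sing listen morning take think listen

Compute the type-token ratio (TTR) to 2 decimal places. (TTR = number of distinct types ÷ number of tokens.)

0.70

N = 10 tokens, V = 7 types.
TTR = V / N = 7 / 10 = 0.70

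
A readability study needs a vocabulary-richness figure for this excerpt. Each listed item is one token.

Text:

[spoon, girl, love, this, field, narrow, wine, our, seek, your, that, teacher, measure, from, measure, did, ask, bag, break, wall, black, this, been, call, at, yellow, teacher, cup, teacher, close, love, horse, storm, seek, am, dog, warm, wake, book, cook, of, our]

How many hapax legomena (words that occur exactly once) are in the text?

Frequencies: teacher:3, love:2, this:2, our:2, seek:2, measure:2, spoon:1, girl:1, field:1, narrow:1, wine:1, your:1, that:1, from:1, did:1, ask:1, bag:1, break:1, wall:1, black:1, … (15 more, each freq 1)
Hapax (freq=1): am, ask, at, bag, been, black, book, break, call, close, cook, cup, did, dog, field, from, girl, horse, narrow, of, spoon, storm, that, wake, wall, warm, wine, yellow, your

29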